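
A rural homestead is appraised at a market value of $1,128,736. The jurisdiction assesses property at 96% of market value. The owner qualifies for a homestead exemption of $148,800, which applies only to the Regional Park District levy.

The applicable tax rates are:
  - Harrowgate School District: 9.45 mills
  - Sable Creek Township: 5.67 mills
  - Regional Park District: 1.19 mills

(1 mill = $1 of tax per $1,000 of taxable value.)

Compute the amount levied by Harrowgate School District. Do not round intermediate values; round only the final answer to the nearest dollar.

Assessed value = $1,128,736 × 0.96 = $1,083,586.56
Harrowgate School District taxable value = $1,083,586.56 (exemption does not apply)
Harrowgate School District levy = $1,083,586.56 × 0.00945 = $10,239.892992

$10,240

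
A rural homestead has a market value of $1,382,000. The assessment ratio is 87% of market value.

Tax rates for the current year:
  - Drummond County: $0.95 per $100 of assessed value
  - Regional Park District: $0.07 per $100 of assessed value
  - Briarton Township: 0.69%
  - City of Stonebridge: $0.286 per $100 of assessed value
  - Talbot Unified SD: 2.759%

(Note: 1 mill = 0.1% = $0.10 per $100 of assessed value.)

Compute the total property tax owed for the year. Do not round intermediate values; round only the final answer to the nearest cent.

$57,171.27

Assessed value = $1,382,000 × 0.87 = $1,202,340
Drummond County: $1,202,340 × 0.0095 = $11,422.23
Regional Park District: $1,202,340 × 0.0007 = $841.638
Briarton Township: $1,202,340 × 0.0069 = $8,296.146
City of Stonebridge: $1,202,340 × 0.00286 = $3,438.6924
Talbot Unified SD: $1,202,340 × 0.02759 = $33,172.5606
Total = $57,171.267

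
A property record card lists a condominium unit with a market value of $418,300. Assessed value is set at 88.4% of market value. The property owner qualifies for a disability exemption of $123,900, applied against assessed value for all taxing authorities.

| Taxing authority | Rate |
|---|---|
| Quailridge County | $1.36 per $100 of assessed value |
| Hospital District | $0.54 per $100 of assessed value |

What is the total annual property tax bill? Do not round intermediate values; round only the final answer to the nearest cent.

$4,671.67

Assessed value = $418,300 × 0.884 = $369,777.2
Taxable value = $369,777.2 − $123,900 = $245,877.2
Quailridge County: $245,877.2 × 0.0136 = $3,343.92992
Hospital District: $245,877.2 × 0.0054 = $1,327.73688
Total = $3,343.92992 + $1,327.73688 = $4,671.6668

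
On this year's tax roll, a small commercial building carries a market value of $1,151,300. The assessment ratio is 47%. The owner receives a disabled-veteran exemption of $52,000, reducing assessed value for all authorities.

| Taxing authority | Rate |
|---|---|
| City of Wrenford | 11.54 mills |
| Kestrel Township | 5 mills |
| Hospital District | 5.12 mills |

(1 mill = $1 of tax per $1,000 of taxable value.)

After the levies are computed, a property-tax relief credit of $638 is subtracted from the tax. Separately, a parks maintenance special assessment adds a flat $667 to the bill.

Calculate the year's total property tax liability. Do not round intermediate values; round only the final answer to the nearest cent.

$10,623.14

Assessed value = $1,151,300 × 0.47 = $541,111
Taxable value = $541,111 − $52,000 = $489,111
City of Wrenford: $489,111 × 0.01154 = $5,644.34094
Kestrel Township: $489,111 × 0.005 = $2,445.555
Hospital District: $489,111 × 0.00512 = $2,504.24832
Levies subtotal = $10,594.14426
After credit = $10,594.14426 − $638 = $9,956.14426
Total = $9,956.14426 + $667 = $10,623.14426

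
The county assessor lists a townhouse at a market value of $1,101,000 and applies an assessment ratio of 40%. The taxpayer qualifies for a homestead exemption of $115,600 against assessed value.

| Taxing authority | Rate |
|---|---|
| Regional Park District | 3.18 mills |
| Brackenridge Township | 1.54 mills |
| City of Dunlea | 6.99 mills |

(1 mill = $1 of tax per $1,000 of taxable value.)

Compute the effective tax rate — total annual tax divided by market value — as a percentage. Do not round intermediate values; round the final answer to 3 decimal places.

0.345%

Assessed value = $1,101,000 × 0.4 = $440,400
Taxable value = $440,400 − $115,600 = $324,800
Regional Park District: $324,800 × 0.00318 = $1,032.864
Brackenridge Township: $324,800 × 0.00154 = $500.192
City of Dunlea: $324,800 × 0.00699 = $2,270.352
Total tax = $3,803.408
Effective rate = $3,803.408 ÷ $1,101,000 = 0.345% of market value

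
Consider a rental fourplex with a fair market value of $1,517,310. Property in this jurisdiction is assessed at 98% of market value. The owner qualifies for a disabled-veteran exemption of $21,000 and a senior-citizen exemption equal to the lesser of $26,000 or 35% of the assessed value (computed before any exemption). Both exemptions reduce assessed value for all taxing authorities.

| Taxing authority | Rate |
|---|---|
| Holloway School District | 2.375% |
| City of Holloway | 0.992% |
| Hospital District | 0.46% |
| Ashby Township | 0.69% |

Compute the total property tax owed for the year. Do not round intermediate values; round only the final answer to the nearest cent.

Assessed value = $1,517,310 × 0.98 = $1,486,963.8
Senior-citizen exemption = min($26,000, 35% × $1,486,963.8) = min($26,000, $520,437.33) = $26,000 (dollar cap binds)
Taxable value = $1,486,963.8 − $21,000 − $26,000 = $1,439,963.8
Holloway School District: $1,439,963.8 × 0.02375 = $34,199.14025
City of Holloway: $1,439,963.8 × 0.00992 = $14,284.440896
Hospital District: $1,439,963.8 × 0.0046 = $6,623.83348
Ashby Township: $1,439,963.8 × 0.0069 = $9,935.75022
Total = $65,043.164846

$65,043.16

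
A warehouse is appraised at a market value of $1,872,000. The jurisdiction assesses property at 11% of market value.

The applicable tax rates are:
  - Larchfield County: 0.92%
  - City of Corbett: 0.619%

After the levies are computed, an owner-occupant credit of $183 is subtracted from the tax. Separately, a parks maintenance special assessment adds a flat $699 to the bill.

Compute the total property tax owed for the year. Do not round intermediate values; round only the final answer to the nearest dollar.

Assessed value = $1,872,000 × 0.11 = $205,920
Larchfield County: $205,920 × 0.0092 = $1,894.464
City of Corbett: $205,920 × 0.00619 = $1,274.6448
Levies subtotal = $3,169.1088
After credit = $3,169.1088 − $183 = $2,986.1088
Total = $2,986.1088 + $699 = $3,685.1088

$3,685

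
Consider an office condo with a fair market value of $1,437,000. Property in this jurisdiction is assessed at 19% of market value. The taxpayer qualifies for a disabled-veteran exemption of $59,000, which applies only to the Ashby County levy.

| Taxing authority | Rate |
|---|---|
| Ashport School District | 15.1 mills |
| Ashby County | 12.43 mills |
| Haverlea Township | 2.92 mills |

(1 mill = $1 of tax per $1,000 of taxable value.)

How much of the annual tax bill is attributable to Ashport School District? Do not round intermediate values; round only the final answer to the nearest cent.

Assessed value = $1,437,000 × 0.19 = $273,030
Ashport School District taxable value = $273,030 (exemption does not apply)
Ashport School District levy = $273,030 × 0.0151 = $4,122.753

$4,122.75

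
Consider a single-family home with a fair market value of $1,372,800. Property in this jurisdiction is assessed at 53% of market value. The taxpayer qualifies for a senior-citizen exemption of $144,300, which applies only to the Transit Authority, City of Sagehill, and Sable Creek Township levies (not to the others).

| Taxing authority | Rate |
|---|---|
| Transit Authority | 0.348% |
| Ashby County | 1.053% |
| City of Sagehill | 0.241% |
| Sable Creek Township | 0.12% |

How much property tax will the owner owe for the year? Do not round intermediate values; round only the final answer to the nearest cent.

$11,796.94

Assessed value = $1,372,800 × 0.53 = $727,584
Transit Authority: ($727,584 − $144,300) × 0.00348 = $583,284 × 0.00348 = $2,029.82832
Ashby County: $727,584 × 0.01053 = $7,661.45952
City of Sagehill: ($727,584 − $144,300) × 0.00241 = $583,284 × 0.00241 = $1,405.71444
Sable Creek Township: ($727,584 − $144,300) × 0.0012 = $583,284 × 0.0012 = $699.9408
Total = $11,796.94308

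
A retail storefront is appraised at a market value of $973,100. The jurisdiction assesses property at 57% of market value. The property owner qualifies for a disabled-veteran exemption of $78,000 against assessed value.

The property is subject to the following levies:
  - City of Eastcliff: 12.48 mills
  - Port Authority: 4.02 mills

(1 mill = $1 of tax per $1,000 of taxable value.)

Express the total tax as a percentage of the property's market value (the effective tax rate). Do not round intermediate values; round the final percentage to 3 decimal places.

Assessed value = $973,100 × 0.57 = $554,667
Taxable value = $554,667 − $78,000 = $476,667
City of Eastcliff: $476,667 × 0.01248 = $5,948.80416
Port Authority: $476,667 × 0.00402 = $1,916.20134
Total tax = $7,865.0055
Effective rate = $7,865.0055 ÷ $973,100 = 0.808% of market value

0.808%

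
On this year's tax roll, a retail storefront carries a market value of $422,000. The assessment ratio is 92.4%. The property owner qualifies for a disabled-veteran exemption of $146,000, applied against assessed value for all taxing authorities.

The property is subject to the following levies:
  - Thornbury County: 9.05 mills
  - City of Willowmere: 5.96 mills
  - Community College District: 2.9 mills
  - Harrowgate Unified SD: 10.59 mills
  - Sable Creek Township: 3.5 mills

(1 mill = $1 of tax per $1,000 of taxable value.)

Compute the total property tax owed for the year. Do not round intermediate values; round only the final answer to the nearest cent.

Assessed value = $422,000 × 0.924 = $389,928
Taxable value = $389,928 − $146,000 = $243,928
Thornbury County: $243,928 × 0.00905 = $2,207.5484
City of Willowmere: $243,928 × 0.00596 = $1,453.81088
Community College District: $243,928 × 0.0029 = $707.3912
Harrowgate Unified SD: $243,928 × 0.01059 = $2,583.19752
Sable Creek Township: $243,928 × 0.0035 = $853.748
Total = $2,207.5484 + $1,453.81088 + $707.3912 + $2,583.19752 + $853.748 = $7,805.696

$7,805.70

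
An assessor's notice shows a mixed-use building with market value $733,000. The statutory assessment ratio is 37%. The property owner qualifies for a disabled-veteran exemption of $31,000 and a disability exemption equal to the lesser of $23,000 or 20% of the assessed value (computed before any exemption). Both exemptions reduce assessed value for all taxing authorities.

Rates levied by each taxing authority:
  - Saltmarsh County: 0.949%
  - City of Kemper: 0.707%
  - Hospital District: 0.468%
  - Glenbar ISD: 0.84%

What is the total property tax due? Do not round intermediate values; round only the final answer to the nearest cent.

$6,438.10

Assessed value = $733,000 × 0.37 = $271,210
Disability exemption = min($23,000, 20% × $271,210) = min($23,000, $54,242) = $23,000 (dollar cap binds)
Taxable value = $271,210 − $31,000 − $23,000 = $217,210
Saltmarsh County: $217,210 × 0.00949 = $2,061.3229
City of Kemper: $217,210 × 0.00707 = $1,535.6747
Hospital District: $217,210 × 0.00468 = $1,016.5428
Glenbar ISD: $217,210 × 0.0084 = $1,824.564
Total = $6,438.1044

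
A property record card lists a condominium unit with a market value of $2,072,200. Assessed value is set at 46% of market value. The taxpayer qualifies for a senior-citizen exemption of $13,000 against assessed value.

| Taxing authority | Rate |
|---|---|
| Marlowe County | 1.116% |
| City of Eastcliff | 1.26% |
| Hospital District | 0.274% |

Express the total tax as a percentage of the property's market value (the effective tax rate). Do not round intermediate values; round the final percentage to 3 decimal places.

1.202%

Assessed value = $2,072,200 × 0.46 = $953,212
Taxable value = $953,212 − $13,000 = $940,212
Marlowe County: $940,212 × 0.01116 = $10,492.76592
City of Eastcliff: $940,212 × 0.0126 = $11,846.6712
Hospital District: $940,212 × 0.00274 = $2,576.18088
Total tax = $24,915.618
Effective rate = $24,915.618 ÷ $2,072,200 = 1.202% of market value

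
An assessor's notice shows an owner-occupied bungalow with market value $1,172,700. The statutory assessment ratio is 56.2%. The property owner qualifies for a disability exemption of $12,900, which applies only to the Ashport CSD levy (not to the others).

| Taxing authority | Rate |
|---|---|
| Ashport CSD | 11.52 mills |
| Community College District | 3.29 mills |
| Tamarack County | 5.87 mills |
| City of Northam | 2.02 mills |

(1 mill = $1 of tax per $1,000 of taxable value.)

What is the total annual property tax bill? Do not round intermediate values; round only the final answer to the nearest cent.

Assessed value = $1,172,700 × 0.562 = $659,057.4
Ashport CSD: ($659,057.4 − $12,900) × 0.01152 = $646,157.4 × 0.01152 = $7,443.733248
Community College District: $659,057.4 × 0.00329 = $2,168.298846
Tamarack County: $659,057.4 × 0.00587 = $3,868.666938
City of Northam: $659,057.4 × 0.00202 = $1,331.295948
Total = $14,811.99498

$14,811.99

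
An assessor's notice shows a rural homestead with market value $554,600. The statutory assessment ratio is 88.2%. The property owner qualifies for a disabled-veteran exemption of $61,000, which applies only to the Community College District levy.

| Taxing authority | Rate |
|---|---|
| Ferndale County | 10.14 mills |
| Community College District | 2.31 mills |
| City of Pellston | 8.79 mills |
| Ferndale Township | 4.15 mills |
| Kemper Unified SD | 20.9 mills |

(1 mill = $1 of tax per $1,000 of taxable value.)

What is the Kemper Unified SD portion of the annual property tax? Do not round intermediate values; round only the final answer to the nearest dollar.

$10,223

Assessed value = $554,600 × 0.882 = $489,157.2
Kemper Unified SD taxable value = $489,157.2 (exemption does not apply)
Kemper Unified SD levy = $489,157.2 × 0.0209 = $10,223.38548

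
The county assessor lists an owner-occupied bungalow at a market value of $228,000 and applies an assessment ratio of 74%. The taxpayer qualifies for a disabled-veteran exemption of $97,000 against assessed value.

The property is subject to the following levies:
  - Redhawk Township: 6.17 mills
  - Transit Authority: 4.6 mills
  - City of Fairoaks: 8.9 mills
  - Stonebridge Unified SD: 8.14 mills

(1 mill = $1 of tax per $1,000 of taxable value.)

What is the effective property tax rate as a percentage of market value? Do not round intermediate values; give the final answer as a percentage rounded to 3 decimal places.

Assessed value = $228,000 × 0.74 = $168,720
Taxable value = $168,720 − $97,000 = $71,720
Redhawk Township: $71,720 × 0.00617 = $442.5124
Transit Authority: $71,720 × 0.0046 = $329.912
City of Fairoaks: $71,720 × 0.0089 = $638.308
Stonebridge Unified SD: $71,720 × 0.00814 = $583.8008
Total tax = $1,994.5332
Effective rate = $1,994.5332 ÷ $228,000 = 0.875% of market value

0.875%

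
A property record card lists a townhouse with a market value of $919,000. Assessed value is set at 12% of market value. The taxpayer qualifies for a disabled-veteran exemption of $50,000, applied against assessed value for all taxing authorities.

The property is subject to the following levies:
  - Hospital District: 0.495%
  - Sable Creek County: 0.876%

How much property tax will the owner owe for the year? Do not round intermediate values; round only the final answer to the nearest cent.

$826.44

Assessed value = $919,000 × 0.12 = $110,280
Taxable value = $110,280 − $50,000 = $60,280
Hospital District: $60,280 × 0.00495 = $298.386
Sable Creek County: $60,280 × 0.00876 = $528.0528
Total = $298.386 + $528.0528 = $826.4388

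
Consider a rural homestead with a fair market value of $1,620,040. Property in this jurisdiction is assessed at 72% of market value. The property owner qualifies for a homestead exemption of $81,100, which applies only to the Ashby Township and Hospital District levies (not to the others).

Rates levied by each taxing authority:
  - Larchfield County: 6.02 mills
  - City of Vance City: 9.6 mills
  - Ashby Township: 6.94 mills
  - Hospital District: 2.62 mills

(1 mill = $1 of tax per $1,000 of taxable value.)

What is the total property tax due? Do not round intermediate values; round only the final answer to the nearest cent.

$28,595.36

Assessed value = $1,620,040 × 0.72 = $1,166,428.8
Larchfield County: $1,166,428.8 × 0.00602 = $7,021.901376
City of Vance City: $1,166,428.8 × 0.0096 = $11,197.71648
Ashby Township: ($1,166,428.8 − $81,100) × 0.00694 = $1,085,328.8 × 0.00694 = $7,532.181872
Hospital District: ($1,166,428.8 − $81,100) × 0.00262 = $1,085,328.8 × 0.00262 = $2,843.561456
Total = $28,595.361184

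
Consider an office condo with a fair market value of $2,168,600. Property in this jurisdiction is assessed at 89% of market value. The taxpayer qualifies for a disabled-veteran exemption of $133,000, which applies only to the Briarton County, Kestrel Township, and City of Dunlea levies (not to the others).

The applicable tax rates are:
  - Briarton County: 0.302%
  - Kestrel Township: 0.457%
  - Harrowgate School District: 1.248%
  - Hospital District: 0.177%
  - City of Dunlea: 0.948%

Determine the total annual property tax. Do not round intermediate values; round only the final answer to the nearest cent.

$58,178.98

Assessed value = $2,168,600 × 0.89 = $1,930,054
Briarton County: ($1,930,054 − $133,000) × 0.00302 = $1,797,054 × 0.00302 = $5,427.10308
Kestrel Township: ($1,930,054 − $133,000) × 0.00457 = $1,797,054 × 0.00457 = $8,212.53678
Harrowgate School District: $1,930,054 × 0.01248 = $24,087.07392
Hospital District: $1,930,054 × 0.00177 = $3,416.19558
City of Dunlea: ($1,930,054 − $133,000) × 0.00948 = $1,797,054 × 0.00948 = $17,036.07192
Total = $58,178.98128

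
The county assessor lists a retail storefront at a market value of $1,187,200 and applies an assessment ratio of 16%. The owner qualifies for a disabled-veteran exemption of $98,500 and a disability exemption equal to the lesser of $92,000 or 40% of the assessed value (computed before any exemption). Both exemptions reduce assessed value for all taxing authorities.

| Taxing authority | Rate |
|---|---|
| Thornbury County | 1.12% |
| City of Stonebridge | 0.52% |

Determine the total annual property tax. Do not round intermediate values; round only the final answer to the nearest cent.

$253.73

Assessed value = $1,187,200 × 0.16 = $189,952
Disability exemption = min($92,000, 40% × $189,952) = min($92,000, $75,980.8) = $75,980.8 (percentage binds)
Taxable value = $189,952 − $98,500 − $75,980.8 = $15,471.2
Thornbury County: $15,471.2 × 0.0112 = $173.27744
City of Stonebridge: $15,471.2 × 0.0052 = $80.45024
Total = $253.72768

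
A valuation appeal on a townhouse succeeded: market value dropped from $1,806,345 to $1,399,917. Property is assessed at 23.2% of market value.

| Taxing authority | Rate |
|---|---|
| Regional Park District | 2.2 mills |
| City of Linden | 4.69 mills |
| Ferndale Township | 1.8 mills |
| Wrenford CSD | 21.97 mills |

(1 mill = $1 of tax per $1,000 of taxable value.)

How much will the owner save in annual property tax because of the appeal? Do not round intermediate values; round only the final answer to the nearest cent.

Old assessed value = $1,806,345 × 0.232 = $419,072.04
New assessed value = $1,399,917 × 0.232 = $324,780.744
Combined rate = 0.0022 + 0.00469 + 0.0018 + 0.02197 = 0.03066
Old tax = $419,072.04 × 0.03066 = $12,848.7487464
New tax = $324,780.744 × 0.03066 = $9,957.77761104
Reduction = $12,848.7487464 − $9,957.77761104 = $2,890.97113536

$2,890.97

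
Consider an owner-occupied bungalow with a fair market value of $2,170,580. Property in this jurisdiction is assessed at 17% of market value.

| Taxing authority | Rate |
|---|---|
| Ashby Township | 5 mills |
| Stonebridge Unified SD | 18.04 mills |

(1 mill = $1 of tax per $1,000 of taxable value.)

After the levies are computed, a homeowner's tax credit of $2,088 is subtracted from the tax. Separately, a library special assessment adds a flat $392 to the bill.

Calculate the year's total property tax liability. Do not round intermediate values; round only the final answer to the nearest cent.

Assessed value = $2,170,580 × 0.17 = $368,998.6
Ashby Township: $368,998.6 × 0.005 = $1,844.993
Stonebridge Unified SD: $368,998.6 × 0.01804 = $6,656.734744
Levies subtotal = $8,501.727744
After credit = $8,501.727744 − $2,088 = $6,413.727744
Total = $6,413.727744 + $392 = $6,805.727744

$6,805.73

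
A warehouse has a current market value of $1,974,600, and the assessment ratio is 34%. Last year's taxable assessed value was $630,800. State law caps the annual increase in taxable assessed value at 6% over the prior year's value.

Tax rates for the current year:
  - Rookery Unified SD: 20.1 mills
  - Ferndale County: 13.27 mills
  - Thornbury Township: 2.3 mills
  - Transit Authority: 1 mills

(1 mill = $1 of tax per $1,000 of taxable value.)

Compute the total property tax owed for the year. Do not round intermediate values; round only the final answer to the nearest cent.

Uncapped assessed value = $1,974,600 × 0.34 = $671,364
Cap limit = $630,800 × 1.06 = $668,648
Taxable assessed value = min($671,364, $668,648) = $668,648 (cap binds)
Rookery Unified SD: $668,648 × 0.0201 = $13,439.8248
Ferndale County: $668,648 × 0.01327 = $8,872.95896
Thornbury Township: $668,648 × 0.0023 = $1,537.8904
Transit Authority: $668,648 × 0.001 = $668.648
Total = $24,519.32216

$24,519.32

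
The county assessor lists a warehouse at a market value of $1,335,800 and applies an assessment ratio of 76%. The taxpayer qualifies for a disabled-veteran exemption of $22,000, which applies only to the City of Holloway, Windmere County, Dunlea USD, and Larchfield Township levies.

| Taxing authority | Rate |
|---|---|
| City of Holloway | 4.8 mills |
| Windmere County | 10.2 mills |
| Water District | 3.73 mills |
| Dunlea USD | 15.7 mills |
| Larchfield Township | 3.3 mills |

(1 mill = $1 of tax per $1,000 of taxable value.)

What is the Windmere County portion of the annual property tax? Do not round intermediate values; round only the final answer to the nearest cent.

$10,130.72

Assessed value = $1,335,800 × 0.76 = $1,015,208
Windmere County taxable value = $1,015,208 − $22,000 = $993,208
Windmere County levy = $993,208 × 0.0102 = $10,130.7216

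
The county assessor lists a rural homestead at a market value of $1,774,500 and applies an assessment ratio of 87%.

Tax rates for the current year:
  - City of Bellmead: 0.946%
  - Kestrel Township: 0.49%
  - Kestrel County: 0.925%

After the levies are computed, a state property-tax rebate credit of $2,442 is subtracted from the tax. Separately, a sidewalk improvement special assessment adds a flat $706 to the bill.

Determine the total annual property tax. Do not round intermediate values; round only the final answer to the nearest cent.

Assessed value = $1,774,500 × 0.87 = $1,543,815
City of Bellmead: $1,543,815 × 0.00946 = $14,604.4899
Kestrel Township: $1,543,815 × 0.0049 = $7,564.6935
Kestrel County: $1,543,815 × 0.00925 = $14,280.28875
Levies subtotal = $36,449.47215
After credit = $36,449.47215 − $2,442 = $34,007.47215
Total = $34,007.47215 + $706 = $34,713.47215

$34,713.47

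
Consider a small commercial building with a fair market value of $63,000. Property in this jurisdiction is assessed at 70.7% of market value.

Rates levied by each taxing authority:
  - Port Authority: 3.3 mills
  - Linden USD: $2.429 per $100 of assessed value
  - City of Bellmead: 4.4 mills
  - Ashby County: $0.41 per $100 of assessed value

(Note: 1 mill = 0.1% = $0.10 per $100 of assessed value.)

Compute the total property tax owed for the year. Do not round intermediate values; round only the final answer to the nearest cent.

Assessed value = $63,000 × 0.707 = $44,541
Port Authority: $44,541 × 0.0033 = $146.9853
Linden USD: $44,541 × 0.02429 = $1,081.90089
City of Bellmead: $44,541 × 0.0044 = $195.9804
Ashby County: $44,541 × 0.0041 = $182.6181
Total = $1,607.48469

$1,607.48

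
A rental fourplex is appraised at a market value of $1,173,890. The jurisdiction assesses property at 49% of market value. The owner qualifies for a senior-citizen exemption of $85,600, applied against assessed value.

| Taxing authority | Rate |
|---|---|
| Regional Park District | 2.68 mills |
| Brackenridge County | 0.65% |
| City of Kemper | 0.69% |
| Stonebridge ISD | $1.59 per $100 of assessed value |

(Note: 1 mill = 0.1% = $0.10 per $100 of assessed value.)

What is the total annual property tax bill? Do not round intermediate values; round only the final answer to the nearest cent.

$15,657.60

Assessed value = $1,173,890 × 0.49 = $575,206.1
Taxable value = $575,206.1 − $85,600 = $489,606.1
Regional Park District: $489,606.1 × 0.00268 = $1,312.144348
Brackenridge County: $489,606.1 × 0.0065 = $3,182.43965
City of Kemper: $489,606.1 × 0.0069 = $3,378.28209
Stonebridge ISD: $489,606.1 × 0.0159 = $7,784.73699
Total = $15,657.603078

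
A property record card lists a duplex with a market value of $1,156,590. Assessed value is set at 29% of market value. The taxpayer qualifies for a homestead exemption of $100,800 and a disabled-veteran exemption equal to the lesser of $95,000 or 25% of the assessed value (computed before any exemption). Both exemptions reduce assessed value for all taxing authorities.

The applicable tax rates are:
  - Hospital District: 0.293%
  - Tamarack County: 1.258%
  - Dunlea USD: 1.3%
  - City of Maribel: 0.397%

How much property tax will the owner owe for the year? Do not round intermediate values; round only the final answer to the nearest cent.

Assessed value = $1,156,590 × 0.29 = $335,411.1
Disabled-veteran exemption = min($95,000, 25% × $335,411.1) = min($95,000, $83,852.775) = $83,852.775 (percentage binds)
Taxable value = $335,411.1 − $100,800 − $83,852.775 = $150,758.325
Hospital District: $150,758.325 × 0.00293 = $441.72189225
Tamarack County: $150,758.325 × 0.01258 = $1,896.5397285
Dunlea USD: $150,758.325 × 0.013 = $1,959.858225
City of Maribel: $150,758.325 × 0.00397 = $598.51055025
Total = $4,896.630396

$4,896.63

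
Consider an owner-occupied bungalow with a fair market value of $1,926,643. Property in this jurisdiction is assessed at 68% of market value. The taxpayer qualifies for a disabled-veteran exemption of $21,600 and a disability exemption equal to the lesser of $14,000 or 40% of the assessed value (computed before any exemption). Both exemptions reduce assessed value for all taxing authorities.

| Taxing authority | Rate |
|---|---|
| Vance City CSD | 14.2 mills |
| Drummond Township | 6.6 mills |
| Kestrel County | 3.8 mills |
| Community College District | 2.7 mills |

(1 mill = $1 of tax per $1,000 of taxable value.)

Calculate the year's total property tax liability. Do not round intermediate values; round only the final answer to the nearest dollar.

Assessed value = $1,926,643 × 0.68 = $1,310,117.24
Disability exemption = min($14,000, 40% × $1,310,117.24) = min($14,000, $524,046.896) = $14,000 (dollar cap binds)
Taxable value = $1,310,117.24 − $21,600 − $14,000 = $1,274,517.24
Vance City CSD: $1,274,517.24 × 0.0142 = $18,098.144808
Drummond Township: $1,274,517.24 × 0.0066 = $8,411.813784
Kestrel County: $1,274,517.24 × 0.0038 = $4,843.165512
Community College District: $1,274,517.24 × 0.0027 = $3,441.196548
Total = $34,794.320652

$34,794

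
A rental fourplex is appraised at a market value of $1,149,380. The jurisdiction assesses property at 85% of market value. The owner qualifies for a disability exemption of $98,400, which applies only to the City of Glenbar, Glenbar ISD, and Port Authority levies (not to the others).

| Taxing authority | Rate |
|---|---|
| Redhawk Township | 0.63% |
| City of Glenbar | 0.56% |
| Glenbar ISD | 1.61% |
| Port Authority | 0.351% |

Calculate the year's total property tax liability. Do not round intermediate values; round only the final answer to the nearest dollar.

Assessed value = $1,149,380 × 0.85 = $976,973
Redhawk Township: $976,973 × 0.0063 = $6,154.9299
City of Glenbar: ($976,973 − $98,400) × 0.0056 = $878,573 × 0.0056 = $4,920.0088
Glenbar ISD: ($976,973 − $98,400) × 0.0161 = $878,573 × 0.0161 = $14,145.0253
Port Authority: ($976,973 − $98,400) × 0.00351 = $878,573 × 0.00351 = $3,083.79123
Total = $28,303.75523

$28,304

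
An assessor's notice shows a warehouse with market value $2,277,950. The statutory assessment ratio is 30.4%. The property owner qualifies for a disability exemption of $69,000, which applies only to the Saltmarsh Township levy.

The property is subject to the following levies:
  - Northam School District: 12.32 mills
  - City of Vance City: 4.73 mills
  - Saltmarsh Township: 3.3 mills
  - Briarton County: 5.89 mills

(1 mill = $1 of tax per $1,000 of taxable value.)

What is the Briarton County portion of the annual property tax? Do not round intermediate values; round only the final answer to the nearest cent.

$4,078.81

Assessed value = $2,277,950 × 0.304 = $692,496.8
Briarton County taxable value = $692,496.8 (exemption does not apply)
Briarton County levy = $692,496.8 × 0.00589 = $4,078.806152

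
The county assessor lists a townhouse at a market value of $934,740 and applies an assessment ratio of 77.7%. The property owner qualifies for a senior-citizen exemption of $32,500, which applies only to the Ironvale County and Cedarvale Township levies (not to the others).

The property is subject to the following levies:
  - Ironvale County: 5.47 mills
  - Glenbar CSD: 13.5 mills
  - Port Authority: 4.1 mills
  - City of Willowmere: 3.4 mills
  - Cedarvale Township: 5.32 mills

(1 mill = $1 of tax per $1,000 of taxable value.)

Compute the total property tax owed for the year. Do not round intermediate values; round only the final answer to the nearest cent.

Assessed value = $934,740 × 0.777 = $726,292.98
Ironvale County: ($726,292.98 − $32,500) × 0.00547 = $693,792.98 × 0.00547 = $3,795.0476006
Glenbar CSD: $726,292.98 × 0.0135 = $9,804.95523
Port Authority: $726,292.98 × 0.0041 = $2,977.801218
City of Willowmere: $726,292.98 × 0.0034 = $2,469.396132
Cedarvale Township: ($726,292.98 − $32,500) × 0.00532 = $693,792.98 × 0.00532 = $3,690.9786536
Total = $22,738.1788342

$22,738.18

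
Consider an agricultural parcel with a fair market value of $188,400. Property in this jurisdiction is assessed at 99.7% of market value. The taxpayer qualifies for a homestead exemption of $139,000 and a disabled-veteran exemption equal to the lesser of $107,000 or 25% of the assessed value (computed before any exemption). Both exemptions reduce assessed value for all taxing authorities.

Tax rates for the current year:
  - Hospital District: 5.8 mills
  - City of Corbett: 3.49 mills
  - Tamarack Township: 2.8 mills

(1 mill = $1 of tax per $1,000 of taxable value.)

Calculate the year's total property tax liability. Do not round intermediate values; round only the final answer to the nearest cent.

$22.68

Assessed value = $188,400 × 0.997 = $187,834.8
Disabled-veteran exemption = min($107,000, 25% × $187,834.8) = min($107,000, $46,958.7) = $46,958.7 (percentage binds)
Taxable value = $187,834.8 − $139,000 − $46,958.7 = $1,876.1
Hospital District: $1,876.1 × 0.0058 = $10.88138
City of Corbett: $1,876.1 × 0.00349 = $6.547589
Tamarack Township: $1,876.1 × 0.0028 = $5.25308
Total = $22.682049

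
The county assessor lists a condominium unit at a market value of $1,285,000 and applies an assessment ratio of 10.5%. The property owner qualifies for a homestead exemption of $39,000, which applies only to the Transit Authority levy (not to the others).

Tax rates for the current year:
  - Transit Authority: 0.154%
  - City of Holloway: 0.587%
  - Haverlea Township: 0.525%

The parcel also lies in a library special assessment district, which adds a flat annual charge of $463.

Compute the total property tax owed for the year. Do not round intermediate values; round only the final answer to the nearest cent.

Assessed value = $1,285,000 × 0.105 = $134,925
Transit Authority: ($134,925 − $39,000) × 0.00154 = $95,925 × 0.00154 = $147.7245
City of Holloway: $134,925 × 0.00587 = $792.00975
Haverlea Township: $134,925 × 0.00525 = $708.35625
Levies subtotal = $1,648.0905
Total = $1,648.0905 + $463 = $2,111.0905

$2,111.09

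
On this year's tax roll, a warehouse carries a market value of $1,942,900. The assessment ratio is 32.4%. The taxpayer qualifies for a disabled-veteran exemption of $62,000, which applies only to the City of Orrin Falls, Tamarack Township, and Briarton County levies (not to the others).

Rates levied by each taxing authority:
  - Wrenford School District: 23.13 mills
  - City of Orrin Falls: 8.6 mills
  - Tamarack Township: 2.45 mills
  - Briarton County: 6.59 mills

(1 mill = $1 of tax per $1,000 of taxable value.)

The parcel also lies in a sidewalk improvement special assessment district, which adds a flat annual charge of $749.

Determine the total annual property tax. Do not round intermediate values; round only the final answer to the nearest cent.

Assessed value = $1,942,900 × 0.324 = $629,499.6
Wrenford School District: $629,499.6 × 0.02313 = $14,560.325748
City of Orrin Falls: ($629,499.6 − $62,000) × 0.0086 = $567,499.6 × 0.0086 = $4,880.49656
Tamarack Township: ($629,499.6 − $62,000) × 0.00245 = $567,499.6 × 0.00245 = $1,390.37402
Briarton County: ($629,499.6 − $62,000) × 0.00659 = $567,499.6 × 0.00659 = $3,739.822364
Levies subtotal = $24,571.018692
Total = $24,571.018692 + $749 = $25,320.018692

$25,320.02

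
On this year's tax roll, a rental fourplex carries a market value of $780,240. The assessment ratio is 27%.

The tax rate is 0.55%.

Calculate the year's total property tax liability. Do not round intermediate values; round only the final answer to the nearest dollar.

$1,159

Assessed value = $780,240 × 0.27 = $210,664.8
Tax = $210,664.8 × 0.0055 = $1,158.6564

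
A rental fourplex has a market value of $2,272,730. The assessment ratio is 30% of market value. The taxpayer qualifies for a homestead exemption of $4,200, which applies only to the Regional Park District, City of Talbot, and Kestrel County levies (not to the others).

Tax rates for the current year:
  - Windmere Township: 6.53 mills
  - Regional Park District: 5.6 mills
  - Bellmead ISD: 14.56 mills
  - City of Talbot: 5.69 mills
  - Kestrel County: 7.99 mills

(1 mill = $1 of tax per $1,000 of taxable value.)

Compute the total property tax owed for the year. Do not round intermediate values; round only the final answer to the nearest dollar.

$27,444

Assessed value = $2,272,730 × 0.3 = $681,819
Windmere Township: $681,819 × 0.00653 = $4,452.27807
Regional Park District: ($681,819 − $4,200) × 0.0056 = $677,619 × 0.0056 = $3,794.6664
Bellmead ISD: $681,819 × 0.01456 = $9,927.28464
City of Talbot: ($681,819 − $4,200) × 0.00569 = $677,619 × 0.00569 = $3,855.65211
Kestrel County: ($681,819 − $4,200) × 0.00799 = $677,619 × 0.00799 = $5,414.17581
Total = $27,444.05703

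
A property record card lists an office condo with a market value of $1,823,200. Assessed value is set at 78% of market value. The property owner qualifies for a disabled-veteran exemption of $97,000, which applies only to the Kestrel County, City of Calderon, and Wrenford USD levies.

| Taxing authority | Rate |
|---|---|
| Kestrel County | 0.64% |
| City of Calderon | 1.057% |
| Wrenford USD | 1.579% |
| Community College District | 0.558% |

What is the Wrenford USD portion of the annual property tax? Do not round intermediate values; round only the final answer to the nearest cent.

$20,923.27

Assessed value = $1,823,200 × 0.78 = $1,422,096
Wrenford USD taxable value = $1,422,096 − $97,000 = $1,325,096
Wrenford USD levy = $1,325,096 × 0.01579 = $20,923.26584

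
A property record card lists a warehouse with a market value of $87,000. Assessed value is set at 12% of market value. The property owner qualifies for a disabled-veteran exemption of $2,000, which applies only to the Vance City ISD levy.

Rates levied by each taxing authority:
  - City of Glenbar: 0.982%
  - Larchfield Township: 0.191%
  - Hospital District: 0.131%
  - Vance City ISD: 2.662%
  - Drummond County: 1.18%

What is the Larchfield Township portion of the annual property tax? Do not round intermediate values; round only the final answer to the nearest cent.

Assessed value = $87,000 × 0.12 = $10,440
Larchfield Township taxable value = $10,440 (exemption does not apply)
Larchfield Township levy = $10,440 × 0.00191 = $19.9404

$19.94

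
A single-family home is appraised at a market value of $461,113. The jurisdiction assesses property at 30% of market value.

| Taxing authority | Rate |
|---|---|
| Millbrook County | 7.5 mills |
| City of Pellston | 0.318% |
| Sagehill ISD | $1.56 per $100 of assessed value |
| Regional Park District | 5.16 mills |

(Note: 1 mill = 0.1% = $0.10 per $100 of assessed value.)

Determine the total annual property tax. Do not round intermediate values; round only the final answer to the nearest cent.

Assessed value = $461,113 × 0.3 = $138,333.9
Millbrook County: $138,333.9 × 0.0075 = $1,037.50425
City of Pellston: $138,333.9 × 0.00318 = $439.901802
Sagehill ISD: $138,333.9 × 0.0156 = $2,158.00884
Regional Park District: $138,333.9 × 0.00516 = $713.802924
Total = $4,349.217816

$4,349.22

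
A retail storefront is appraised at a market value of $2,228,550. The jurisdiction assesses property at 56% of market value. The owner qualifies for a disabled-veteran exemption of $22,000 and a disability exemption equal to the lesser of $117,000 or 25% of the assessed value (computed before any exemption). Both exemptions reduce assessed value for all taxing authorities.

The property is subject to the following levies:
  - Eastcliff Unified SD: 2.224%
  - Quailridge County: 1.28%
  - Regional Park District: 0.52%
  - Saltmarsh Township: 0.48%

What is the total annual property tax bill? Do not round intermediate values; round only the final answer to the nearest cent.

Assessed value = $2,228,550 × 0.56 = $1,247,988
Disability exemption = min($117,000, 25% × $1,247,988) = min($117,000, $311,997) = $117,000 (dollar cap binds)
Taxable value = $1,247,988 − $22,000 − $117,000 = $1,108,988
Eastcliff Unified SD: $1,108,988 × 0.02224 = $24,663.89312
Quailridge County: $1,108,988 × 0.0128 = $14,195.0464
Regional Park District: $1,108,988 × 0.0052 = $5,766.7376
Saltmarsh Township: $1,108,988 × 0.0048 = $5,323.1424
Total = $49,948.81952

$49,948.82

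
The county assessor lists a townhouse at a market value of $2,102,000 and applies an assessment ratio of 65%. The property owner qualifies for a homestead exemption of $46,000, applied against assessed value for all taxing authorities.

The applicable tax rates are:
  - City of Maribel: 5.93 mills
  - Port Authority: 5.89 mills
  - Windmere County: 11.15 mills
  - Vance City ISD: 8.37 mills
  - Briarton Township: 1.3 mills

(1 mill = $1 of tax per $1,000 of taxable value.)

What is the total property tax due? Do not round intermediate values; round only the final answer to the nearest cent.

$43,094.59

Assessed value = $2,102,000 × 0.65 = $1,366,300
Taxable value = $1,366,300 − $46,000 = $1,320,300
City of Maribel: $1,320,300 × 0.00593 = $7,829.379
Port Authority: $1,320,300 × 0.00589 = $7,776.567
Windmere County: $1,320,300 × 0.01115 = $14,721.345
Vance City ISD: $1,320,300 × 0.00837 = $11,050.911
Briarton Township: $1,320,300 × 0.0013 = $1,716.39
Total = $7,829.379 + $7,776.567 + $14,721.345 + $11,050.911 + $1,716.39 = $43,094.592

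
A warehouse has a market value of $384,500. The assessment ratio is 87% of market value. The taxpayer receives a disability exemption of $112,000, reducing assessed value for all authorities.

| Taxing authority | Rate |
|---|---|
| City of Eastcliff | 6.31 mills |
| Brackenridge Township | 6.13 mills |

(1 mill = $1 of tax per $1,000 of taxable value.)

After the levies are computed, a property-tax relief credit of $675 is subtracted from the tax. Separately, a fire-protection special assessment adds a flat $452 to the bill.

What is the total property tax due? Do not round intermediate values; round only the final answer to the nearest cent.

$2,545.09

Assessed value = $384,500 × 0.87 = $334,515
Taxable value = $334,515 − $112,000 = $222,515
City of Eastcliff: $222,515 × 0.00631 = $1,404.06965
Brackenridge Township: $222,515 × 0.00613 = $1,364.01695
Levies subtotal = $2,768.0866
After credit = $2,768.0866 − $675 = $2,093.0866
Total = $2,093.0866 + $452 = $2,545.0866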